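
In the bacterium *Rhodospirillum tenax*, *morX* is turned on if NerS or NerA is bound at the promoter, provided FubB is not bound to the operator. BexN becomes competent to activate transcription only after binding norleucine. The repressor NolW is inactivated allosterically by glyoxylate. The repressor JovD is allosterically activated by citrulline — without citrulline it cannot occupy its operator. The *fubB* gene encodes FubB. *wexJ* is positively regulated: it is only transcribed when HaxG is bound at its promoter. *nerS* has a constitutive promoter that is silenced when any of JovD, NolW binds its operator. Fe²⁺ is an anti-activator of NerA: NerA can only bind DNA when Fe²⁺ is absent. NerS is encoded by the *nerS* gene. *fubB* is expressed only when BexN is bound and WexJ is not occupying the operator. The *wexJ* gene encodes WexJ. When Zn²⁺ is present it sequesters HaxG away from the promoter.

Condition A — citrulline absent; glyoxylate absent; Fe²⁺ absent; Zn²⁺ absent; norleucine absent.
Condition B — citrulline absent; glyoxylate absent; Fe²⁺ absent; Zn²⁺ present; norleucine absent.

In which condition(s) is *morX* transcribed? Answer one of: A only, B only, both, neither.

both

Condition A:
Citrulline is absent, so JovD is inactive.
Glyoxylate is absent, so NolW is active.
With repressor NolW bound, *nerS* is not transcribed.
So NerS is not produced.
Fe²⁺ is absent, so NerA is active.
Zn²⁺ is absent, so HaxG is active.
No repressor is bound and HaxG is active, so *wexJ* is transcribed.
So WexJ is produced and active.
Norleucine is absent, so BexN is inactive.
With repressor WexJ bound, *fubB* is not transcribed.
So FubB is not produced.
Activator NerA is present, so *morX* is transcribed.
→ *morX* is ON in A.
Condition B:
Citrulline is absent, so JovD is inactive.
Glyoxylate is absent, so NolW is active.
With repressor NolW bound, *nerS* is not transcribed.
So NerS is not produced.
Fe²⁺ is absent, so NerA is active.
Zn²⁺ is present, so HaxG is inactive.
Required activator HaxG is absent, so *wexJ* is not transcribed.
So WexJ is not produced.
Norleucine is absent, so BexN is inactive.
Required activator BexN is absent, so *fubB* is not transcribed.
So FubB is not produced.
Activator NerA is present, so *morX* is transcribed.
→ *morX* is ON in B.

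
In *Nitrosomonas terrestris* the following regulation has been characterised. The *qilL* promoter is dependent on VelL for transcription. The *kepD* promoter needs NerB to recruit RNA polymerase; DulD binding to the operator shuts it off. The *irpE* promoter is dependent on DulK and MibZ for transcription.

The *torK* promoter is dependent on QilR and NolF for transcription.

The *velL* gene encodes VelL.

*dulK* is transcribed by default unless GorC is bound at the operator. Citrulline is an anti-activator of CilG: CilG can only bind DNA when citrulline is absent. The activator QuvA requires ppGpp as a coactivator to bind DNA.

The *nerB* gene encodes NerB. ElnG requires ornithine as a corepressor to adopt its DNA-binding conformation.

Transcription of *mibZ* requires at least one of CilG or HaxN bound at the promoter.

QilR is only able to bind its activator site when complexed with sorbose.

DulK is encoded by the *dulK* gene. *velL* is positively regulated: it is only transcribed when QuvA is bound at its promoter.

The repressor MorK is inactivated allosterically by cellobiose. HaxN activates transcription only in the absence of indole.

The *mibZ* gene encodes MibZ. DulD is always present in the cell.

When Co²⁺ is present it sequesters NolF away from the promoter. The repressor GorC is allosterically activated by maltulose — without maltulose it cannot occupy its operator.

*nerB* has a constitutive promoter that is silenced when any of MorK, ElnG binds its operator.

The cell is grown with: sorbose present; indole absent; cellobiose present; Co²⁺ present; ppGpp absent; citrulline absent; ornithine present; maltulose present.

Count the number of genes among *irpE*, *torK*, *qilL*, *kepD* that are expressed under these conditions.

0

Maltulose is present, so GorC is active.
With repressor GorC bound, *dulK* is not transcribed.
So DulK is not produced.
Citrulline is absent, so CilG is active.
Indole is absent, so HaxN is active.
Activator CilG is present, so *mibZ* is transcribed.
So MibZ is produced and active.
Required activator DulK is absent, so *irpE* is not transcribed.
→ *irpE* is OFF.
Sorbose is present, so QilR is active.
Co²⁺ is present, so NolF is inactive.
Required activator NolF is absent, so *torK* is not transcribed.
→ *torK* is OFF.
ppGpp is absent, so QuvA is inactive.
Required activator QuvA is absent, so *velL* is not transcribed.
So VelL is not produced.
Required activator VelL is absent, so *qilL* is not transcribed.
→ *qilL* is OFF.
DulD is produced constitutively and is active.
Cellobiose is present, so MorK is inactive.
Ornithine is present, so ElnG is active.
With repressor ElnG bound, *nerB* is not transcribed.
So NerB is not produced.
With repressor DulD bound, *kepD* is not transcribed.
→ *kepD* is OFF.
0 of the 4 genes are transcribed.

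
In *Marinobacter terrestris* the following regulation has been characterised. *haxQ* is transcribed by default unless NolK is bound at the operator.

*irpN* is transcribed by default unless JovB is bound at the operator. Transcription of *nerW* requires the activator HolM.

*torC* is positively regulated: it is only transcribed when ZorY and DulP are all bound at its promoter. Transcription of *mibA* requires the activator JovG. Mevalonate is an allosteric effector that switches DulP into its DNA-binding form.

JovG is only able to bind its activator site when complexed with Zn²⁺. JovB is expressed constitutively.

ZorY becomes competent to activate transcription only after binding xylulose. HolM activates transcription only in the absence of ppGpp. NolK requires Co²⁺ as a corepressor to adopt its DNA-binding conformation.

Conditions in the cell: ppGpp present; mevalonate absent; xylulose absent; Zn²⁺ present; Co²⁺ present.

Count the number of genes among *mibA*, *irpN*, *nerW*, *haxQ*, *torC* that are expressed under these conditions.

Zn²⁺ is present, so JovG is active.
No repressor is bound and JovG is active, so *mibA* is transcribed.
→ *mibA* is ON.
JovB is produced constitutively and is active.
With repressor JovB bound, *irpN* is not transcribed.
→ *irpN* is OFF.
ppGpp is present, so HolM is inactive.
Required activator HolM is absent, so *nerW* is not transcribed.
→ *nerW* is OFF.
Co²⁺ is present, so NolK is active.
With repressor NolK bound, *haxQ* is not transcribed.
→ *haxQ* is OFF.
Xylulose is absent, so ZorY is inactive.
Mevalonate is absent, so DulP is inactive.
Required activator ZorY is absent, so *torC* is not transcribed.
→ *torC* is OFF.
1 of the 5 genes is transcribed.

1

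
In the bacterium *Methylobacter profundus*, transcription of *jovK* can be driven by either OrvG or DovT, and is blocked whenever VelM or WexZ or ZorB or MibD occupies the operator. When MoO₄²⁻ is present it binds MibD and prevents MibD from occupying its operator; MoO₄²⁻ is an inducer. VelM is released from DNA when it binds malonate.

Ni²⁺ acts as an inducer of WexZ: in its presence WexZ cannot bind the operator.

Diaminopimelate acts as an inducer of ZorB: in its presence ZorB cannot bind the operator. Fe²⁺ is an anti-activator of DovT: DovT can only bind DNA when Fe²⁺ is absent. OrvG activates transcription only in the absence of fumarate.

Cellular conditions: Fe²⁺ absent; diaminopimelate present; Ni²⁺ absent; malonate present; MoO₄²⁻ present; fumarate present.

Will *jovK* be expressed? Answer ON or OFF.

OFF

Malonate is present, so VelM is inactive.
Ni²⁺ is absent, so WexZ is active.
Diaminopimelate is present, so ZorB is inactive.
MoO₄²⁻ is present, so MibD is inactive.
Fumarate is present, so OrvG is inactive.
Fe²⁺ is absent, so DovT is active.
With repressor WexZ bound, *jovK* is not transcribed.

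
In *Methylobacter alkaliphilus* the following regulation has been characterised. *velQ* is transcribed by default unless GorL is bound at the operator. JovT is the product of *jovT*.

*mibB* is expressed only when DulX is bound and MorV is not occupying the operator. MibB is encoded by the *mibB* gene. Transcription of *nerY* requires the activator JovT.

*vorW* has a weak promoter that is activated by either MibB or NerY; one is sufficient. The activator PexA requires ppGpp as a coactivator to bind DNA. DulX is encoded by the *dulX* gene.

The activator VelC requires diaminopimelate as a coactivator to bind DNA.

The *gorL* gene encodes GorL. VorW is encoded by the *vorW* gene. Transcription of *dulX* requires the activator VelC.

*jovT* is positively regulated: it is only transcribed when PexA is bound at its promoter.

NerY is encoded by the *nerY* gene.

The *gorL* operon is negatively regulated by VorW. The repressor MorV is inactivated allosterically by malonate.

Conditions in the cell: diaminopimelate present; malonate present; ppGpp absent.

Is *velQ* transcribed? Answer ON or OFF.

Diaminopimelate is present, so VelC is active.
No repressor is bound and VelC is active, so *dulX* is transcribed.
So DulX is produced and active.
Malonate is present, so MorV is inactive.
No repressor is bound and DulX is active, so *mibB* is transcribed.
So MibB is produced and active.
ppGpp is absent, so PexA is inactive.
Required activator PexA is absent, so *jovT* is not transcribed.
So JovT is not produced.
Required activator JovT is absent, so *nerY* is not transcribed.
So NerY is not produced.
Activator MibB is present, so *vorW* is transcribed.
So VorW is produced and active.
With repressor VorW bound, *gorL* is not transcribed.
So GorL is not produced.
With no repressor bound, *velQ* is transcribed.

ON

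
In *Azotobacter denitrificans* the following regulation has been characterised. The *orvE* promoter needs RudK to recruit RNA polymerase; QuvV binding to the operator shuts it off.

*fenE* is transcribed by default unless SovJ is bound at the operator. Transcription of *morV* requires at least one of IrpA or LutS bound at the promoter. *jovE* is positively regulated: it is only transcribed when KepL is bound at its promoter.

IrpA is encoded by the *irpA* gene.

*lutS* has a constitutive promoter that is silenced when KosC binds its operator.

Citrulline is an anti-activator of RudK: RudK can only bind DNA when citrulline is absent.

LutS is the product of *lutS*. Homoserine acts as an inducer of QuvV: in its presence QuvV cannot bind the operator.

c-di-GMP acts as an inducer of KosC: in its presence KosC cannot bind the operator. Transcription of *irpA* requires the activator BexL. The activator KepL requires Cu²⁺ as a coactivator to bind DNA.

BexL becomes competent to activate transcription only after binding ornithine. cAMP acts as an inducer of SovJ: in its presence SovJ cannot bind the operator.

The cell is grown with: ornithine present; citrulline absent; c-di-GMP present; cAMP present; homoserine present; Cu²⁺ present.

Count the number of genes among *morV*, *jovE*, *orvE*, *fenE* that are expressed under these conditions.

Ornithine is present, so BexL is active.
No repressor is bound and BexL is active, so *irpA* is transcribed.
So IrpA is produced and active.
c-di-GMP is present, so KosC is inactive.
With no repressor bound, *lutS* is transcribed.
So LutS is produced and active.
Activator IrpA is present, so *morV* is transcribed.
→ *morV* is ON.
Cu²⁺ is present, so KepL is active.
No repressor is bound and KepL is active, so *jovE* is transcribed.
→ *jovE* is ON.
Citrulline is absent, so RudK is active.
Homoserine is present, so QuvV is inactive.
No repressor is bound and RudK is active, so *orvE* is transcribed.
→ *orvE* is ON.
cAMP is present, so SovJ is inactive.
With no repressor bound, *fenE* is transcribed.
→ *fenE* is ON.
4 of the 4 genes are transcribed.

4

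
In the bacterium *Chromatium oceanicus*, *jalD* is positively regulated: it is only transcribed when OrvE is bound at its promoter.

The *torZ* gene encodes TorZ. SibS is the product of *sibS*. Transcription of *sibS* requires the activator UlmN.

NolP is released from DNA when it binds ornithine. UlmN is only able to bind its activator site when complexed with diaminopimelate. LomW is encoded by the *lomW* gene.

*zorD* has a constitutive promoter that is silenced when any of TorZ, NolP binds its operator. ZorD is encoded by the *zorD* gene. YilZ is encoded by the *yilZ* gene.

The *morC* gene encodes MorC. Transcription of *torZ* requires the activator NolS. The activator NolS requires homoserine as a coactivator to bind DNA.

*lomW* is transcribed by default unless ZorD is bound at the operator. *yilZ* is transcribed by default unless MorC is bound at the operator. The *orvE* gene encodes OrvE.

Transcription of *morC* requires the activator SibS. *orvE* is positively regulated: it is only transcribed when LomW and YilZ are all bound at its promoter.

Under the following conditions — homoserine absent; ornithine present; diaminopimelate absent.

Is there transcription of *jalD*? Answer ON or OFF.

Homoserine is absent, so NolS is inactive.
Required activator NolS is absent, so *torZ* is not transcribed.
So TorZ is not produced.
Ornithine is present, so NolP is inactive.
With no repressor bound, *zorD* is transcribed.
So ZorD is produced and active.
With repressor ZorD bound, *lomW* is not transcribed.
So LomW is not produced.
Diaminopimelate is absent, so UlmN is inactive.
Required activator UlmN is absent, so *sibS* is not transcribed.
So SibS is not produced.
Required activator SibS is absent, so *morC* is not transcribed.
So MorC is not produced.
With no repressor bound, *yilZ* is transcribed.
So YilZ is produced and active.
Required activator LomW is absent, so *orvE* is not transcribed.
So OrvE is not produced.
Required activator OrvE is absent, so *jalD* is not transcribed.

OFF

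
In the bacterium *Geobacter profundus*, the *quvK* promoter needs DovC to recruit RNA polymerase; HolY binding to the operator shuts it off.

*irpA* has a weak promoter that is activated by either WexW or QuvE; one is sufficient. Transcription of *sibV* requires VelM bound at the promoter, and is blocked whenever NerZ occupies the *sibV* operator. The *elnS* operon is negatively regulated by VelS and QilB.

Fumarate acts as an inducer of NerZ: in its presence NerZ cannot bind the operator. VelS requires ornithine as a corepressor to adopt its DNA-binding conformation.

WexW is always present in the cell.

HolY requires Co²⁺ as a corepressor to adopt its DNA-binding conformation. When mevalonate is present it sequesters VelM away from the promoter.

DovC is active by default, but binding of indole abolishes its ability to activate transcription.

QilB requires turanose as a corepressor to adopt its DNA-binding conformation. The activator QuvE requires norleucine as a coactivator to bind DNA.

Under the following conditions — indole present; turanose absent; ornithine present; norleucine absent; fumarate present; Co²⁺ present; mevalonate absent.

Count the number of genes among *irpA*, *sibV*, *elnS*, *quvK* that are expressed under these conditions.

WexW is produced constitutively and is active.
Norleucine is absent, so QuvE is inactive.
Activator WexW is present, so *irpA* is transcribed.
→ *irpA* is ON.
Mevalonate is absent, so VelM is active.
Fumarate is present, so NerZ is inactive.
No repressor is bound and VelM is active, so *sibV* is transcribed.
→ *sibV* is ON.
Ornithine is present, so VelS is active.
Turanose is absent, so QilB is inactive.
With repressor VelS bound, *elnS* is not transcribed.
→ *elnS* is OFF.
Co²⁺ is present, so HolY is active.
Indole is present, so DovC is inactive.
With repressor HolY bound, *quvK* is not transcribed.
→ *quvK* is OFF.
2 of the 4 genes are transcribed.

2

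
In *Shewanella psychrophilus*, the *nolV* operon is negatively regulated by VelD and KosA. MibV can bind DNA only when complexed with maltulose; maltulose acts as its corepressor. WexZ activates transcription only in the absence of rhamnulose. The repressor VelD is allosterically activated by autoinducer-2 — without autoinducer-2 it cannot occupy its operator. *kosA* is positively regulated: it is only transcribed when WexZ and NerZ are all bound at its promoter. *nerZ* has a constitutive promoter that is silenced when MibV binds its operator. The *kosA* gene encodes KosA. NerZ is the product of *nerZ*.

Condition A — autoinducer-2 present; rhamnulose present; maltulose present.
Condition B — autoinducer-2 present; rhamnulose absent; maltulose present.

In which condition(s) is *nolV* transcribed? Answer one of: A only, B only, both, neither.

neither

Condition A:
Autoinducer-2 is present, so VelD is active.
Rhamnulose is present, so WexZ is inactive.
Maltulose is present, so MibV is active.
With repressor MibV bound, *nerZ* is not transcribed.
So NerZ is not produced.
Required activator WexZ is absent, so *kosA* is not transcribed.
So KosA is not produced.
With repressor VelD bound, *nolV* is not transcribed.
→ *nolV* is OFF in A.
Condition B:
Autoinducer-2 is present, so VelD is active.
Rhamnulose is absent, so WexZ is active.
Maltulose is present, so MibV is active.
With repressor MibV bound, *nerZ* is not transcribed.
So NerZ is not produced.
Required activator NerZ is absent, so *kosA* is not transcribed.
So KosA is not produced.
With repressor VelD bound, *nolV* is not transcribed.
→ *nolV* is OFF in B.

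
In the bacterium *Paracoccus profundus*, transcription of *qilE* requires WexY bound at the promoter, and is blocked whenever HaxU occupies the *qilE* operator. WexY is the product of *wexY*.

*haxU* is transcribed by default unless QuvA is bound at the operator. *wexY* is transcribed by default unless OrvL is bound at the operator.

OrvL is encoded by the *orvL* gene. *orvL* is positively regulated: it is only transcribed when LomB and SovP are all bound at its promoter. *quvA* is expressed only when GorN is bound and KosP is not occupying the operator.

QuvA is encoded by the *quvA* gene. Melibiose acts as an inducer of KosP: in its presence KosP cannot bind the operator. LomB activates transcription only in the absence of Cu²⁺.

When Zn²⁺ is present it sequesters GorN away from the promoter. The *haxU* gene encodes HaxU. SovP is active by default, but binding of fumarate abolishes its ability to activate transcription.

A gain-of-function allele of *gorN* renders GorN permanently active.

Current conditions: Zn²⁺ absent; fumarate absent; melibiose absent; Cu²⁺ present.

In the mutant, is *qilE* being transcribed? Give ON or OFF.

GorN is constitutively active in this strain.
Melibiose is absent, so KosP is active.
With repressor KosP bound, *quvA* is not transcribed.
So QuvA is not produced.
With no repressor bound, *haxU* is transcribed.
So HaxU is produced and active.
Cu²⁺ is present, so LomB is inactive.
Fumarate is absent, so SovP is active.
Required activator LomB is absent, so *orvL* is not transcribed.
So OrvL is not produced.
With no repressor bound, *wexY* is transcribed.
So WexY is produced and active.
With repressor HaxU bound, *qilE* is not transcribed.

OFF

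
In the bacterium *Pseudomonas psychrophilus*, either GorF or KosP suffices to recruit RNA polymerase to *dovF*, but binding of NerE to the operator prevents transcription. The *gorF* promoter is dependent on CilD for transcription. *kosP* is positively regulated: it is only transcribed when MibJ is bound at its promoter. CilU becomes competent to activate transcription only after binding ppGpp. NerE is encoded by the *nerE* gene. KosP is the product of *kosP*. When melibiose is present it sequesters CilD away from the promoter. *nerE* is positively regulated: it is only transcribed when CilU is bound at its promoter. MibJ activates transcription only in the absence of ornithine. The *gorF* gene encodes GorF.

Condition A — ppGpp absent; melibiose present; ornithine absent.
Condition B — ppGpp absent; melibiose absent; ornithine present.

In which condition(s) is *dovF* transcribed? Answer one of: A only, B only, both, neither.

Condition A:
ppGpp is absent, so CilU is inactive.
Required activator CilU is absent, so *nerE* is not transcribed.
So NerE is not produced.
Melibiose is present, so CilD is inactive.
Required activator CilD is absent, so *gorF* is not transcribed.
So GorF is not produced.
Ornithine is absent, so MibJ is active.
No repressor is bound and MibJ is active, so *kosP* is transcribed.
So KosP is produced and active.
Activator KosP is present, so *dovF* is transcribed.
→ *dovF* is ON in A.
Condition B:
ppGpp is absent, so CilU is inactive.
Required activator CilU is absent, so *nerE* is not transcribed.
So NerE is not produced.
Melibiose is absent, so CilD is active.
No repressor is bound and CilD is active, so *gorF* is transcribed.
So GorF is produced and active.
Ornithine is present, so MibJ is inactive.
Required activator MibJ is absent, so *kosP* is not transcribed.
So KosP is not produced.
Activator GorF is present, so *dovF* is transcribed.
→ *dovF* is ON in B.

both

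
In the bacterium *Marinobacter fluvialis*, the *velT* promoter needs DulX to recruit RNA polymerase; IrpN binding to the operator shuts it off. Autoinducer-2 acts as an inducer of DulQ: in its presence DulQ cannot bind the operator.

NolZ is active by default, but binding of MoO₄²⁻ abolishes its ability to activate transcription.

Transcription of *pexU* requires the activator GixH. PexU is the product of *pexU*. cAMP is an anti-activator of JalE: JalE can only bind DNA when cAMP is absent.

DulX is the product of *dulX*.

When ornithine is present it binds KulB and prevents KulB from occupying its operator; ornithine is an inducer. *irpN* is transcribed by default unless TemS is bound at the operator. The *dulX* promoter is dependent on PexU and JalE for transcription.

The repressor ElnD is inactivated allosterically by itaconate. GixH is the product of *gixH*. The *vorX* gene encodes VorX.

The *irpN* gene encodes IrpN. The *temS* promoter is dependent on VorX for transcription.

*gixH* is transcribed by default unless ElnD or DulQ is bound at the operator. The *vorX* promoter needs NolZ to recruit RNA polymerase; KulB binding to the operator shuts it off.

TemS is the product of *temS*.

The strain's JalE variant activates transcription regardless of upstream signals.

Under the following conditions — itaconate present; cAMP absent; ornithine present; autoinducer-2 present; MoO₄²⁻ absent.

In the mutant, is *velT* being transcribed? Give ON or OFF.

ON

MoO₄²⁻ is absent, so NolZ is active.
Ornithine is present, so KulB is inactive.
No repressor is bound and NolZ is active, so *vorX* is transcribed.
So VorX is produced and active.
No repressor is bound and VorX is active, so *temS* is transcribed.
So TemS is produced and active.
With repressor TemS bound, *irpN* is not transcribed.
So IrpN is not produced.
Itaconate is present, so ElnD is inactive.
Autoinducer-2 is present, so DulQ is inactive.
With no repressor bound, *gixH* is transcribed.
So GixH is produced and active.
No repressor is bound and GixH is active, so *pexU* is transcribed.
So PexU is produced and active.
JalE is constitutively active in this strain.
No repressor is bound and PexU and JalE are active, so *dulX* is transcribed.
So DulX is produced and active.
No repressor is bound and DulX is active, so *velT* is transcribed.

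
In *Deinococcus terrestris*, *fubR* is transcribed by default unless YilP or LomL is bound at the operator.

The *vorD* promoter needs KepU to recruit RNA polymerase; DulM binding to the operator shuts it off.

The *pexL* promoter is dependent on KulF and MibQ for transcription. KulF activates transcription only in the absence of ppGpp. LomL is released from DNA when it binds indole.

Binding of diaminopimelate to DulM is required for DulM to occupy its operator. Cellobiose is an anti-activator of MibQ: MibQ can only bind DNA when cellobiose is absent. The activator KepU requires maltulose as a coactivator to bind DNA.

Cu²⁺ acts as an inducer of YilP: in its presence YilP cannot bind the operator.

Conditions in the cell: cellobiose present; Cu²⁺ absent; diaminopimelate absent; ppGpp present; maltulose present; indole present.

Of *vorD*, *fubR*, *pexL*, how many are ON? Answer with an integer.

1

Maltulose is present, so KepU is active.
Diaminopimelate is absent, so DulM is inactive.
No repressor is bound and KepU is active, so *vorD* is transcribed.
→ *vorD* is ON.
Cu²⁺ is absent, so YilP is active.
Indole is present, so LomL is inactive.
With repressor YilP bound, *fubR* is not transcribed.
→ *fubR* is OFF.
ppGpp is present, so KulF is inactive.
Cellobiose is present, so MibQ is inactive.
Required activator KulF is absent, so *pexL* is not transcribed.
→ *pexL* is OFF.
1 of the 3 genes is transcribed.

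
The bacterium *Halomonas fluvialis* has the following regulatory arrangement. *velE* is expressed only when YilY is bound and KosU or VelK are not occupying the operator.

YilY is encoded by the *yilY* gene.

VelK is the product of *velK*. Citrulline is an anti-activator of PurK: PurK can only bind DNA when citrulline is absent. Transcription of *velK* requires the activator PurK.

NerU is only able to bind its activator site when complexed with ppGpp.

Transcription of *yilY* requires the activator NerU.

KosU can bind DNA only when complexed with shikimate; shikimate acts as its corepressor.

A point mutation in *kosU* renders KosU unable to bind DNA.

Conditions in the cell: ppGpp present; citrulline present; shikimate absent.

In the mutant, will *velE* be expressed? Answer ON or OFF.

ppGpp is present, so NerU is active.
No repressor is bound and NerU is active, so *yilY* is transcribed.
So YilY is produced and active.
KosU is non-functional in this strain, so it has no effect.
Citrulline is present, so PurK is inactive.
Required activator PurK is absent, so *velK* is not transcribed.
So VelK is not produced.
No repressor is bound and YilY is active, so *velE* is transcribed.

ON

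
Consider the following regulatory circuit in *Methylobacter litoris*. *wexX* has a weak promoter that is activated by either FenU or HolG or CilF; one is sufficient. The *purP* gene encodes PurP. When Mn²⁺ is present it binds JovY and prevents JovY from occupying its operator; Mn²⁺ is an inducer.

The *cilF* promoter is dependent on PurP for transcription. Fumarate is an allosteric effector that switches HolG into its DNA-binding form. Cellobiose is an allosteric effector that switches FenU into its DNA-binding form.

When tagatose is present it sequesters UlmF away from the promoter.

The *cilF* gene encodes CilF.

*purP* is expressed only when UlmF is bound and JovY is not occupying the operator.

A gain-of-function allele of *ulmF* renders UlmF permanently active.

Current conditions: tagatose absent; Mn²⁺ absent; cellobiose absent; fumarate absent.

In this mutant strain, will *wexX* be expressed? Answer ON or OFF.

OFF

Cellobiose is absent, so FenU is inactive.
Fumarate is absent, so HolG is inactive.
UlmF is constitutively active in this strain.
Mn²⁺ is absent, so JovY is active.
With repressor JovY bound, *purP* is not transcribed.
So PurP is not produced.
Required activator PurP is absent, so *cilF* is not transcribed.
So CilF is not produced.
No activator is available at the *wexX* promoter, so *wexX* is not transcribed.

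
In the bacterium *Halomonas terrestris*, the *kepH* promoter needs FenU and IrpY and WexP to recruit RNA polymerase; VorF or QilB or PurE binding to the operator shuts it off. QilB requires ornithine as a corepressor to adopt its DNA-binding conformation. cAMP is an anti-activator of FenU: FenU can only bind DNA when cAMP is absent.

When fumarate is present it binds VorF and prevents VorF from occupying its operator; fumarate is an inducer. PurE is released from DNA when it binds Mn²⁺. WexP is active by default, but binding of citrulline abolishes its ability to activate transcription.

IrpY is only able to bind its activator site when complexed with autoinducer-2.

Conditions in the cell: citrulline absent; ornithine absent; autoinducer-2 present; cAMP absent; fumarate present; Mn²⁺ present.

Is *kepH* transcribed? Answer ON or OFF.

cAMP is absent, so FenU is active.
Autoinducer-2 is present, so IrpY is active.
Citrulline is absent, so WexP is active.
Fumarate is present, so VorF is inactive.
Ornithine is absent, so QilB is inactive.
Mn²⁺ is present, so PurE is inactive.
No repressor is bound and FenU and IrpY and WexP are active, so *kepH* is transcribed.

ON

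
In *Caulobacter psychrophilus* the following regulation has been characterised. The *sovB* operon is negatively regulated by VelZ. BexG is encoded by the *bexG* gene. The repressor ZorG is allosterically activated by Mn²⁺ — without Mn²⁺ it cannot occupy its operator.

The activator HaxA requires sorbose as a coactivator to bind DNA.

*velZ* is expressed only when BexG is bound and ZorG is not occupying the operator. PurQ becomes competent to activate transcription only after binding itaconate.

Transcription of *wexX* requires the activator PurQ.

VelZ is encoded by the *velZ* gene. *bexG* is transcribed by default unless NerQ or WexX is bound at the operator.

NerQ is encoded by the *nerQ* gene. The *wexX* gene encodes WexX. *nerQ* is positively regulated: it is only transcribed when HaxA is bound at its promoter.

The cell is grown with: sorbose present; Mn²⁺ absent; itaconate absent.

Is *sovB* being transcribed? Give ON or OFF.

ON

Sorbose is present, so HaxA is active.
No repressor is bound and HaxA is active, so *nerQ* is transcribed.
So NerQ is produced and active.
Itaconate is absent, so PurQ is inactive.
Required activator PurQ is absent, so *wexX* is not transcribed.
So WexX is not produced.
With repressor NerQ bound, *bexG* is not transcribed.
So BexG is not produced.
Mn²⁺ is absent, so ZorG is inactive.
Required activator BexG is absent, so *velZ* is not transcribed.
So VelZ is not produced.
With no repressor bound, *sovB* is transcribed.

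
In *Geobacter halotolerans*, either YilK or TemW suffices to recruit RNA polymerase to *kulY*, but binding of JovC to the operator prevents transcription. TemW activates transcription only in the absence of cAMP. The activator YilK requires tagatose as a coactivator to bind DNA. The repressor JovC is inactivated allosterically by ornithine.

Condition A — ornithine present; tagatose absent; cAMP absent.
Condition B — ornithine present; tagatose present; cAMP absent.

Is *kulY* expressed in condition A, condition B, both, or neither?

Condition A:
Ornithine is present, so JovC is inactive.
Tagatose is absent, so YilK is inactive.
cAMP is absent, so TemW is active.
Activator TemW is present, so *kulY* is transcribed.
→ *kulY* is ON in A.
Condition B:
Ornithine is present, so JovC is inactive.
Tagatose is present, so YilK is active.
cAMP is absent, so TemW is active.
Activator YilK is present, so *kulY* is transcribed.
→ *kulY* is ON in B.

both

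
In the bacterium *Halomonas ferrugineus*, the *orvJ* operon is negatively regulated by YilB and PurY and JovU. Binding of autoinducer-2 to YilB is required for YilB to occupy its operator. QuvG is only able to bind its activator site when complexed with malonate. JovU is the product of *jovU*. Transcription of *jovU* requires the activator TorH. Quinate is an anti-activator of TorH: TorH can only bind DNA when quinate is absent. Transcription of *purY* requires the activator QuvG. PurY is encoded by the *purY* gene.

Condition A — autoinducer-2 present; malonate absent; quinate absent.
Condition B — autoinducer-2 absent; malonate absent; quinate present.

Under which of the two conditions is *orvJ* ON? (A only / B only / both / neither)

Condition A:
Autoinducer-2 is present, so YilB is active.
Malonate is absent, so QuvG is inactive.
Required activator QuvG is absent, so *purY* is not transcribed.
So PurY is not produced.
Quinate is absent, so TorH is active.
No repressor is bound and TorH is active, so *jovU* is transcribed.
So JovU is produced and active.
With repressor YilB bound, *orvJ* is not transcribed.
→ *orvJ* is OFF in A.
Condition B:
Autoinducer-2 is absent, so YilB is inactive.
Malonate is absent, so QuvG is inactive.
Required activator QuvG is absent, so *purY* is not transcribed.
So PurY is not produced.
Quinate is present, so TorH is inactive.
Required activator TorH is absent, so *jovU* is not transcribed.
So JovU is not produced.
With no repressor bound, *orvJ* is transcribed.
→ *orvJ* is ON in B.

B only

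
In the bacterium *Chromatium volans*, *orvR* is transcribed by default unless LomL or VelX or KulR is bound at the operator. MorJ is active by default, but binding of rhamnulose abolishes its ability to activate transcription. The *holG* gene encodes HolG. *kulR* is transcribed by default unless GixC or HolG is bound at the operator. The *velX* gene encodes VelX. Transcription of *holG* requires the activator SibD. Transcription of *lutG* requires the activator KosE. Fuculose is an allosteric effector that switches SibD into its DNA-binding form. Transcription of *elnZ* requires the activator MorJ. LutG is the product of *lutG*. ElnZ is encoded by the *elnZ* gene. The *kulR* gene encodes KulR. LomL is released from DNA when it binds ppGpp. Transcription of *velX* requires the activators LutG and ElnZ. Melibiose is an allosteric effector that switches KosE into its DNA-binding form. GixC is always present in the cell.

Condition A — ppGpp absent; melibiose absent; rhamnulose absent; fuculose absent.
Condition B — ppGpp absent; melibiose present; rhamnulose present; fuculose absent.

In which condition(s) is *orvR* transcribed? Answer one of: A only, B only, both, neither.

neither

Condition A:
ppGpp is absent, so LomL is active.
Melibiose is absent, so KosE is inactive.
Required activator KosE is absent, so *lutG* is not transcribed.
So LutG is not produced.
Rhamnulose is absent, so MorJ is active.
No repressor is bound and MorJ is active, so *elnZ* is transcribed.
So ElnZ is produced and active.
Required activator LutG is absent, so *velX* is not transcribed.
So VelX is not produced.
GixC is produced constitutively and is active.
Fuculose is absent, so SibD is inactive.
Required activator SibD is absent, so *holG* is not transcribed.
So HolG is not produced.
With repressor GixC bound, *kulR* is not transcribed.
So KulR is not produced.
With repressor LomL bound, *orvR* is not transcribed.
→ *orvR* is OFF in A.
Condition B:
ppGpp is absent, so LomL is active.
Melibiose is present, so KosE is active.
No repressor is bound and KosE is active, so *lutG* is transcribed.
So LutG is produced and active.
Rhamnulose is present, so MorJ is inactive.
Required activator MorJ is absent, so *elnZ* is not transcribed.
So ElnZ is not produced.
Required activator ElnZ is absent, so *velX* is not transcribed.
So VelX is not produced.
GixC is produced constitutively and is active.
Fuculose is absent, so SibD is inactive.
Required activator SibD is absent, so *holG* is not transcribed.
So HolG is not produced.
With repressor GixC bound, *kulR* is not transcribed.
So KulR is not produced.
With repressor LomL bound, *orvR* is not transcribed.
→ *orvR* is OFF in B.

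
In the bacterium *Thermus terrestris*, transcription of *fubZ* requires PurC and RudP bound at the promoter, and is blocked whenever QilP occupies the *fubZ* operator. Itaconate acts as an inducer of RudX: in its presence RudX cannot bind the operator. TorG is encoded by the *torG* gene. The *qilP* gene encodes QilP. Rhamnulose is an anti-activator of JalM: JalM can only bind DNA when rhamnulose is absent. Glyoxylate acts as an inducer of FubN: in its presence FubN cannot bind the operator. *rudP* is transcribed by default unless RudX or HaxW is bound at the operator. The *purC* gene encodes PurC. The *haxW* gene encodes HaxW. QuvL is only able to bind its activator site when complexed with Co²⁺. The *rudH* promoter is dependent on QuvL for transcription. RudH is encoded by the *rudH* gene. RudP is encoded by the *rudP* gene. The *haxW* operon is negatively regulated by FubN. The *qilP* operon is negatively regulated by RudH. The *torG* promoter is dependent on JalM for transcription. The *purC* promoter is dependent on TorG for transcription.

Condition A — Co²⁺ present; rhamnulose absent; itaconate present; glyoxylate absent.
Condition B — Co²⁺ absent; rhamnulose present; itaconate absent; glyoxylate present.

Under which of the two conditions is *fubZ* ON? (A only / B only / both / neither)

Condition A:
Co²⁺ is present, so QuvL is active.
No repressor is bound and QuvL is active, so *rudH* is transcribed.
So RudH is produced and active.
With repressor RudH bound, *qilP* is not transcribed.
So QilP is not produced.
Rhamnulose is absent, so JalM is active.
No repressor is bound and JalM is active, so *torG* is transcribed.
So TorG is produced and active.
No repressor is bound and TorG is active, so *purC* is transcribed.
So PurC is produced and active.
Itaconate is present, so RudX is inactive.
Glyoxylate is absent, so FubN is active.
With repressor FubN bound, *haxW* is not transcribed.
So HaxW is not produced.
With no repressor bound, *rudP* is transcribed.
So RudP is produced and active.
No repressor is bound and PurC and RudP are active, so *fubZ* is transcribed.
→ *fubZ* is ON in A.
Condition B:
Co²⁺ is absent, so QuvL is inactive.
Required activator QuvL is absent, so *rudH* is not transcribed.
So RudH is not produced.
With no repressor bound, *qilP* is transcribed.
So QilP is produced and active.
Rhamnulose is present, so JalM is inactive.
Required activator JalM is absent, so *torG* is not transcribed.
So TorG is not produced.
Required activator TorG is absent, so *purC* is not transcribed.
So PurC is not produced.
Itaconate is absent, so RudX is active.
Glyoxylate is present, so FubN is inactive.
With no repressor bound, *haxW* is transcribed.
So HaxW is produced and active.
With repressor RudX bound, *rudP* is not transcribed.
So RudP is not produced.
With repressor QilP bound, *fubZ* is not transcribed.
→ *fubZ* is OFF in B.

A only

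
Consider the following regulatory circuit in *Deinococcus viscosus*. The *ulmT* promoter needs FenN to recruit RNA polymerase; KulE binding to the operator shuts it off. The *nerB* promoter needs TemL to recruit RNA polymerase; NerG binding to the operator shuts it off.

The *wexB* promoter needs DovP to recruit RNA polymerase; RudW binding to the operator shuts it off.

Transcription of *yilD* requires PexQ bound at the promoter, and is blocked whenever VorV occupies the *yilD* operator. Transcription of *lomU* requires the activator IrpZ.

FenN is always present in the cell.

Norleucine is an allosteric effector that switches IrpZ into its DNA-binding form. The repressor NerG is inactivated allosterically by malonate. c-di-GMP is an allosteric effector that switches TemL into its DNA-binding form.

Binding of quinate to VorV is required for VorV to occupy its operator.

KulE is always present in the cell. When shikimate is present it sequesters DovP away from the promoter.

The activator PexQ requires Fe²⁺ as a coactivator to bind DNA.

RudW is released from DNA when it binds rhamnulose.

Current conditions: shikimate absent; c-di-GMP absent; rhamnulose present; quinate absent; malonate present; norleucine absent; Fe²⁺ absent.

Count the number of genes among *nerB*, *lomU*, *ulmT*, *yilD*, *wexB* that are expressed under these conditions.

Malonate is present, so NerG is inactive.
c-di-GMP is absent, so TemL is inactive.
Required activator TemL is absent, so *nerB* is not transcribed.
→ *nerB* is OFF.
Norleucine is absent, so IrpZ is inactive.
Required activator IrpZ is absent, so *lomU* is not transcribed.
→ *lomU* is OFF.
FenN is produced constitutively and is active.
KulE is produced constitutively and is active.
With repressor KulE bound, *ulmT* is not transcribed.
→ *ulmT* is OFF.
Quinate is absent, so VorV is inactive.
Fe²⁺ is absent, so PexQ is inactive.
Required activator PexQ is absent, so *yilD* is not transcribed.
→ *yilD* is OFF.
Rhamnulose is present, so RudW is inactive.
Shikimate is absent, so DovP is active.
No repressor is bound and DovP is active, so *wexB* is transcribed.
→ *wexB* is ON.
1 of the 5 genes is transcribed.

1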